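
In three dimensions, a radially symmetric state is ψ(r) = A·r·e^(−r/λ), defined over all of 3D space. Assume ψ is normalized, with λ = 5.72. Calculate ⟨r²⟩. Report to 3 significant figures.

By definition ⟨r²⟩ = ∫ r^2 |ψ(r)|² 4πr² dr.
Recall ∫₀^∞ r^m e^(−r/β) dr = m!·β^(m+1), the ratio of the moment integral to the normalization integral gives ⟨r²⟩ = 15·λ^2/2.
Putting λ = 5.72 gives 245.4.

⟨r^2⟩ ≈ 245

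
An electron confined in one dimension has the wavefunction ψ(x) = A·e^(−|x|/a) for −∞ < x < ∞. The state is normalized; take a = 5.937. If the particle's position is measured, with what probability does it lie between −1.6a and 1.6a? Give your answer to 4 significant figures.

P ≈ 0.9592

P = ∫_{−1.6a}^{1.6a} |ψ(x)|² dx.
Since A² = 1/(a), this is the region integral divided by the full normalization integral.
By symmetry take twice the x ≥ 0 contribution in numerator and denominator; the 2's cancel. Substituting u = x/a, A² and the length scale cancel in the ratio: P = ∫_{0}^{1.6} e^(-2·u) du / ∫_{0}^{∞} e^(-2·u) du.
An antiderivative of e^(-2·u) is -e^(-2·u)/2; evaluating from 0 to 1.6 gives 1/2 - e^(-16/5)/2, while the full integral is 1/2.
The result is P = 0.95924.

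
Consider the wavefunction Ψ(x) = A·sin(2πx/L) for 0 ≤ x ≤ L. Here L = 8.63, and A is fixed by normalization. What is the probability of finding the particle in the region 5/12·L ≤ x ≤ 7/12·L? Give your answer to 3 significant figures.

The probability is P = ∫ |Ψ|² dx over [5/12·L, 7/12·L].
With A² fixed by ∫|Ψ|² = 1, i.e. A² = (L/2)^(−1), substitute and integrate.
Let u = x/L; then A² and the length scale cancel, so P = ∫_{5/12}^{7/12} sin(2·π·u)^2 du ÷ ∫_{0}^{1} sin(2·π·u)^2 du.
Using ∫ sin(2·π·u)^2 du = u/2 - sin(4·π·u)/(8·π), the numerator is -√(3)/(8·π) + 1/12 and the denominator is 1/2.
This works out to P = (-√(3)/4 + π/6)/π.

P ≈ 0.0288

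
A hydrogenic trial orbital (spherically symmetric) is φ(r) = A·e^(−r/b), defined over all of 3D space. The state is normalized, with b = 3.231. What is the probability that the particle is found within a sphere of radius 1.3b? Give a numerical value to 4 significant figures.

With dV = 4πr²dr, the probability is ∫|φ|² dV over r ≤ 1.3b.
A² is fixed by ∫₀^∞ 4πr²|φ|² dr = 1, i.e. A² = (π·b^3)^(−1).
In terms of u = r/b (A², 4π and the length scale all cancel between numerator and denominator), P = [∫_{0}^{1.3} u^2·e^(-2·u) du] / [∫_{0}^{∞} u^2·e^(-2·u) du].
An antiderivative of u^2·e^(-2·u) is -(2·u^2 + 2·u + 1)·e^(-2·u)/4; evaluating from 0 to 1.3 gives 1/4 - 349·e^(-13/5)/200, while the full integral is 1/4.
Taking the ratio yields P = 0.48157.

P ≈ 0.4816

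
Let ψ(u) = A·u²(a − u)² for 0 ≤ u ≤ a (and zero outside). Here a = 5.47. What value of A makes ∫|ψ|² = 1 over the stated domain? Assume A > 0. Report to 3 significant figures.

The normalization condition is ∫|ψ|² du = 1 from 0 to a.
Expanding the polynomial and integrating term by term, the integral (without the A² prefactor) comes out to a^9/630.
Hence A² = 1/[a^9/630].
With a = 5.47: A² = 0.0001437 and A = 0.01199.

A ≈ 0.0120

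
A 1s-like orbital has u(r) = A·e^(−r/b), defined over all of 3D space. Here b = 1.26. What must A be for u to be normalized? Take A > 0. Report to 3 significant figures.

A ≈ 0.399

Require ∫ |u|² 4πr² dr = 1 over the whole domain.
(Spherical symmetry: dV = 4πr² dr.)
Recall ∫₀^∞ r^m e^(−r/β) dr = m!·β^(m+1), with u = A·e^(−r/b), the integral evaluates to A²·[π·b^3].
So A² = (π·b^3)^(−1).
With b = 1.26: A² = 0.1591 and A = 0.3989.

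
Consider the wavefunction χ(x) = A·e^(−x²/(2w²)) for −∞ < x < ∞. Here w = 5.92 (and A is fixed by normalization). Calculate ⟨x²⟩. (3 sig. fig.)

⟨x^2⟩ ≈ 17.5

⟨x²⟩ = ∫ x^2 |χ|² dx over the full domain.
Using the Gaussian integral ∫_{−∞}^{∞} e^(−αx²) dx = √(π/α), the ratio of the moment integral to the normalization integral gives ⟨x²⟩ = w^2/2.
With w = 5.92, ⟨x^2⟩ = 17.52.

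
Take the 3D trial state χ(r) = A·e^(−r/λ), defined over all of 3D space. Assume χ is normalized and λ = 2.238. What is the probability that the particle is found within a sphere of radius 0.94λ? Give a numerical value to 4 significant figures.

P ≈ 0.2909

Integrate the radial probability density 4πr²|χ|² over r ≤ 0.94λ.
The full normalization integral is A²·[π·λ^3] = 1, fixing A².
Substituting u = r/λ, A², 4π and the length scale all cancel in the ratio: P = ∫_{0}^{0.94} u^2·e^(-2·u) du / ∫_{0}^{∞} u^2·e^(-2·u) du.
An antiderivative of u^2·e^(-2·u) is -(2·u^2 + 2·u + 1)·e^(-2·u)/4; evaluating from 0 to 0.94 gives 1/4 - 5809·e^(-47/25)/5000, while the full integral is 1/4.
Taking the ratio yields P = 0.29088.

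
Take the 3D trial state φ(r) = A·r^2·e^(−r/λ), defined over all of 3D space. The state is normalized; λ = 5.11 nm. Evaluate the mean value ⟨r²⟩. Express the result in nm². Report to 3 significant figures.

⟨r^2⟩ ≈ 366 nm^2

By definition ⟨r²⟩ = ∫ r^2 |φ(r)|² 4πr² dr.
With ∫₀^∞ r^8 e^(−αr) dr = 8!/α^9, evaluating both integrals, ⟨r²⟩ = 14·λ^2.
Putting λ = 5.11 gives 365.6.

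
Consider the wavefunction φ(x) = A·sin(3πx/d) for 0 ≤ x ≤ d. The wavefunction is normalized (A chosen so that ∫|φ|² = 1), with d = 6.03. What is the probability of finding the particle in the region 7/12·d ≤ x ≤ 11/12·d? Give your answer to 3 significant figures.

P ≈ 0.333

P = ∫_{7/12·d}^{11/12·d} |φ(x)|² dx.
Since A² = 1/(d/2), this is the region integral divided by the full normalization integral.
Substituting u = x/d, A² and the length scale cancel in the ratio: P = ∫_{7/12}^{11/12} sin(3·π·u)^2 du / ∫_{0}^{1} sin(3·π·u)^2 du.
An antiderivative of sin(3·π·u)^2 is u/2 - sin(6·π·u)/(12·π); evaluating from 7/12 to 11/12 gives 1/6, while the full integral is 1/2.
Evaluating gives P = 1/3.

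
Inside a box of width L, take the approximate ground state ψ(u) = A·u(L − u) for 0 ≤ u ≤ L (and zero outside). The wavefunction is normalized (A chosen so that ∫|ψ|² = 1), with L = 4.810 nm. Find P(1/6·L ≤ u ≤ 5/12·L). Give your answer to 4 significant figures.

P ≈ 0.3111

|ψ|² is the probability density, so P = ∫_{1/6·L}^{5/12·L} |ψ|² du.
With A² fixed by ∫|ψ|² = 1, i.e. A² = (L^5/30)^(−1), substitute and integrate.
Substituting t = u/L, A² and the length scale cancel in the ratio: P = ∫_{1/6}^{5/12} t^2·(1 - t)^2 dt / ∫_{0}^{1} t^2·(1 - t)^2 dt.
An antiderivative of t^2·(1 - t)^2 is t^3·(6·t^2 - 15·t + 10)/30; evaluating from 1/6 to 5/12 gives ≈ 0.0103709, while the full integral is 1/30.
The result is P = 0.31113.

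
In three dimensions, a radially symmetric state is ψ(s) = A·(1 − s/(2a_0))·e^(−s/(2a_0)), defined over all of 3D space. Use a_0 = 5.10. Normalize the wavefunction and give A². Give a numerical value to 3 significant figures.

A^2 ≈ 0.000300

Normalization requires ∫|ψ|² 4πs² ds = 1, integrated from 0 to ∞.
(Spherical symmetry: dV = 4πs² ds.)
The integral (without the A² prefactor) comes out to 8·π·a_0^3.
Hence A² = 1/[8·π·a_0^3].
Plugging in a_0 = 5.10 yields A = 0.01732.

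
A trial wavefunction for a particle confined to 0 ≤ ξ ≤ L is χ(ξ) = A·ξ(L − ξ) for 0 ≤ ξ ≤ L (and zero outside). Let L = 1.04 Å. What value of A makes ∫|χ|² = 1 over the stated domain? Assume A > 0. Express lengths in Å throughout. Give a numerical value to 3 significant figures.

A ≈ 4.97 Å^(-5/2)

We need A² ∫|f|² dξ = 1, taking the integral from 0 to L.
Expanding the polynomial and integrating term by term, carrying out the integral gives A² · L^5/30.
So A² = (L^5/30)^(−1).
Substituting L = 1.04 gives A² = 24.66, so A = 4.966.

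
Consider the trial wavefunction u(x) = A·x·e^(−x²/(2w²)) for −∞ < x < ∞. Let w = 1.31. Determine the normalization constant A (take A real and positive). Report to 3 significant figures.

Require ∫ |u|² dx = 1 over the whole domain.
Using the Gaussian integral ∫_{−∞}^{∞} e^(−αx²) dx = √(π/α), with u = A·x·e^(−x²/(2w²)), the integral evaluates to A²·[√(π)·w^3/2].
With w = 1.31: A² = 0.5019 and A = 0.7085.

A ≈ 0.708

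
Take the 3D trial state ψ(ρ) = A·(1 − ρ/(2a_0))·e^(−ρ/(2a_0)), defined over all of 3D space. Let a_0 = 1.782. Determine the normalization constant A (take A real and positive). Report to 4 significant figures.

Normalization requires ∫|ψ|² 4πρ² dρ = 1, integrated from 0 to ∞.
In 3D with spherical symmetry the volume element is 4πρ² dρ.
Recall ∫₀^∞ ρ^m e^(−ρ/β) dρ = m!·β^(m+1), ∫|ψ|² 4πρ² dρ = A²·(8·π·a_0^3).
So A² = (8·π·a_0^3)^(−1).
Substituting a_0 = 1.782 gives A² = 0.0070313, so A = 0.083853.

A ≈ 0.08385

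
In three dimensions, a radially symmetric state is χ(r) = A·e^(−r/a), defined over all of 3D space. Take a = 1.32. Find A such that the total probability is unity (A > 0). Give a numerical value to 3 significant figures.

A ≈ 0.372

Require ∫ |χ|² 4πr² dr = 1 over the whole domain.
The angular integral contributes 4π, leaving ∫₀^∞ r²|χ|² dr.
With χ = A·e^(−r/a), the integral evaluates to A²·[π·a^3].
So A² = (π·a^3)^(−1).
Plugging in a = 1.32 yields A = 0.3720.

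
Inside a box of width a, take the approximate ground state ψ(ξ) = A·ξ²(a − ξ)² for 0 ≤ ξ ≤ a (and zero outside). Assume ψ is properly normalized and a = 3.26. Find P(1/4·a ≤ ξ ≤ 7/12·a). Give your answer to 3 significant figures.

The probability is P = ∫ |ψ|² dξ over [1/4·a, 7/12·a].
Since A² = 1/(a^9/630), this is the region integral divided by the full normalization integral.
Substituting u = ξ/a, A² and the length scale cancel in the ratio: P = ∫_{1/4}^{7/12} u^4·(1 - u)^4 du / ∫_{0}^{1} u^4·(1 - u)^4 du.
With ∫ u^4·(1 - u)^4 du = u^5·(70·u^4 - 315·u^3 + 540·u^2 - 420·u + 126)/630 + C, the region integral is ≈ 0.0010298 and the full one is 1/630.
The result is P = 0.6487.

P ≈ 0.649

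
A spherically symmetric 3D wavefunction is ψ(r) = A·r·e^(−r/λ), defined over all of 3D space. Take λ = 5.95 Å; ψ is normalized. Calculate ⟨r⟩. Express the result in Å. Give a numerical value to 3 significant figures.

⟨r⟩ = ∫ r |ψ|² 4πr² dr over the full domain.
Recall ∫₀^∞ r^m e^(−r/β) dr = m!·β^(m+1), the ratio of the moment integral to the normalization integral gives ⟨r⟩ = 5·λ/2.
Putting λ = 5.95 gives 14.88.

⟨r⟩ ≈ 14.9 Å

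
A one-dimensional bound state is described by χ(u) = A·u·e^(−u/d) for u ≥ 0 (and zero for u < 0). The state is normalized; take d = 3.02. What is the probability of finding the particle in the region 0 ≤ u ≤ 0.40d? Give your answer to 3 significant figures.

P = ∫_{0}^{0.40d} |χ(u)|² du.
The normalization integral ∫|χ|²du over the whole domain equals d^3/4·A², and A² cancels in the ratio.
In terms of t = u/d (A² and the length scale cancel between numerator and denominator), P = [∫_{0}^{0.40} t^2·e^(-2·t) dt] / [∫_{0}^{∞} t^2·e^(-2·t) dt].
With ∫ t^2·e^(-2·t) dt = -(2·t^2 + 2·t + 1)·e^(-2·t)/4 + C, the region integral is 1/4 - 53·e^(-4/5)/100 and the full one is 1/4.
Evaluating gives P = 0.04742.

P ≈ 0.0474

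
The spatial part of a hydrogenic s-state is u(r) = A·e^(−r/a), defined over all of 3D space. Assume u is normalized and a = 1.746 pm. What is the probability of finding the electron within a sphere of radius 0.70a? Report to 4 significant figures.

P ≈ 0.1665

Integrate the radial probability density 4πr²|u|² over r ≤ 0.70a.
A² is fixed by ∫₀^∞ 4πr²|u|² dr = 1, i.e. A² = (π·a^3)^(−1).
In terms of t = r/a (A², 4π and the length scale all cancel between numerator and denominator), P = [∫_{0}^{0.70} t^2·e^(-2·t) dt] / [∫_{0}^{∞} t^2·e^(-2·t) dt].
Using ∫ t^2·e^(-2·t) dt = -(2·t^2 + 2·t + 1)·e^(-2·t)/4, the numerator is 1/4 - 169·e^(-7/5)/200 and the denominator is 1/4.
This evaluates to P = 0.16650.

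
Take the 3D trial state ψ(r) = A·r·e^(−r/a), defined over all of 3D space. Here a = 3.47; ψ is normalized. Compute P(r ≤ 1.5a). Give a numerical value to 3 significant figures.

P ≈ 0.185

P = ∫ |ψ|² 4πr² dr over r ≤ 1.5a.
A² is fixed by ∫₀^∞ 4πr²|ψ|² dr = 1, i.e. A² = (3·π·a^5)^(−1).
Substituting u = r/a, A², 4π and the length scale all cancel in the ratio: P = ∫_{0}^{1.5} u^4·e^(-2·u) du / ∫_{0}^{∞} u^4·e^(-2·u) du.
With ∫ u^4·e^(-2·u) du = -(u^4/2 + u^3 + 3·u^2/2 + 3·u/2 + 3/4)·e^(-2·u) + C, the region integral is 3/4 - 393·e^(-3)/32 and the full one is 3/4.
The region integral divided by the full integral gives P = 0.1847.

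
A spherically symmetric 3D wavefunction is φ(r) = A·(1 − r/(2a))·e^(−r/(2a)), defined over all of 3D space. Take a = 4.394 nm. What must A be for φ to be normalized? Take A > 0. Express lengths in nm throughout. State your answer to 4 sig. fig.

A ≈ 0.02166 nm^(-3/2)

The normalization condition is ∫|φ|² 4πr² dr = 1 from 0 to ∞.
In 3D with spherical symmetry the volume element is 4πr² dr.
With φ = A·(1 − r/(2a))·e^(−r/(2a)), the integral evaluates to A²·[8·π·a^3].
So A² = (8·π·a^3)^(−1).
Plugging in a = 4.394 yields A = 0.021657.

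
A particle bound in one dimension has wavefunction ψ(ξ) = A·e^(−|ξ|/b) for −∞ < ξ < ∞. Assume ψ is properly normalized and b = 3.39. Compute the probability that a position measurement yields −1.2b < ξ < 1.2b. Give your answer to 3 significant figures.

|ψ|² is the probability density, so P = ∫_{−1.2b}^{1.2b} |ψ|² dξ.
With A² fixed by ∫|ψ|² = 1, i.e. A² = (b)^(−1), substitute and integrate.
By symmetry take twice the ξ ≥ 0 contribution in numerator and denominator; the 2's cancel. Substituting u = ξ/b, A² and the length scale cancel in the ratio: P = ∫_{0}^{1.2} e^(-2·u) du / ∫_{0}^{∞} e^(-2·u) du.
Using ∫ e^(-2·u) du = -e^(-2·u)/2, the numerator is 1/2 - e^(-12/5)/2 and the denominator is 1/2.
Evaluating gives P = 0.9093.

P ≈ 0.909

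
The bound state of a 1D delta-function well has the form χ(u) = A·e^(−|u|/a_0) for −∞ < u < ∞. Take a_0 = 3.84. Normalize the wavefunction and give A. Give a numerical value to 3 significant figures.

Require ∫ |χ|² du = 1 over the whole domain.
The integral (without the A² prefactor) comes out to a_0.
Substituting a_0 = 3.84 gives A² = 0.2604, so A = 0.5103.

A ≈ 0.510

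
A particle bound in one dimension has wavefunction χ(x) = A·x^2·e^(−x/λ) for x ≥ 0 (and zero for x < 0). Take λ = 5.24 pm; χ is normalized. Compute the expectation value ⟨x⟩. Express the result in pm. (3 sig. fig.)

⟨x⟩ ≈ 13.1 pm

The expectation value is the |χ|²-weighted average of x: ∫ x|χ|² dx.
Since the A² factors cancel between numerator and denominator, ⟨x⟩ = 5·λ/2.
With λ = 5.24, ⟨x⟩ = 13.10.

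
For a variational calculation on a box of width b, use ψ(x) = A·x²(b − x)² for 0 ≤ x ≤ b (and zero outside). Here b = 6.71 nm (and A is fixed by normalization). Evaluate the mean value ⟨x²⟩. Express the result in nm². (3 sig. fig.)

By definition ⟨x²⟩ = ∫ x^2 |ψ(x)|² dx.
Since the A² factors cancel between numerator and denominator, ⟨x²⟩ = 3·b^2/11.
Putting b = 6.71 gives 12.28.

⟨x^2⟩ ≈ 12.3 nm^2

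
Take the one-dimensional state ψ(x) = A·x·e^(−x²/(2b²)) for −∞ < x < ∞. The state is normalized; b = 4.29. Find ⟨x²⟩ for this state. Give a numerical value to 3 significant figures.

By definition ⟨x²⟩ = ∫ x^2 |ψ(x)|² dx.
The ratio of the moment integral to the normalization integral gives ⟨x²⟩ = 3·b^2/2.
Putting b = 4.29 gives 27.61.

⟨x^2⟩ ≈ 27.6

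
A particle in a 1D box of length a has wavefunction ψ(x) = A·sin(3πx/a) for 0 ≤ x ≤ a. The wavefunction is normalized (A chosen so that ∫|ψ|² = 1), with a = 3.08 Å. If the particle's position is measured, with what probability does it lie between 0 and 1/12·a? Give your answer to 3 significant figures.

P ≈ 0.0303

The probability is P = ∫ |ψ|² dx over [0, 1/12·a].
Since A² = 1/(a/2), this is the region integral divided by the full normalization integral.
Let u = x/a; then A² and the length scale cancel, so P = ∫_{0}^{1/12} sin(3·π·u)^2 du ÷ ∫_{0}^{1} sin(3·π·u)^2 du.
An antiderivative of sin(3·π·u)^2 is u/2 - sin(6·π·u)/(12·π); evaluating from 0 to 1/12 gives 1/24 - 1/(12·π), while the full integral is 1/2.
Taking the ratio, P = (-2 + π)/(12·π).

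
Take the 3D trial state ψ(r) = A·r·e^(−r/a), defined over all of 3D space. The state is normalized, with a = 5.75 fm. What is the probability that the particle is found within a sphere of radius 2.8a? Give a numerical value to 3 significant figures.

With dV = 4πr²dr, the probability is ∫|ψ|² dV over r ≤ 2.8a.
Normalization gives A² = 1/(3·π·a^5).
Substituting u = r/a, A², 4π and the length scale all cancel in the ratio: P = ∫_{0}^{2.8} u^4·e^(-2·u) du / ∫_{0}^{∞} u^4·e^(-2·u) du.
With ∫ u^4·e^(-2·u) du = -(u^4/2 + u^3 + 3·u^2/2 + 3·u/2 + 3/4)·e^(-2·u) + C, the region integral is ≈ 0.49339 and the full one is 3/4.
This evaluates to P = 0.6578.

P ≈ 0.658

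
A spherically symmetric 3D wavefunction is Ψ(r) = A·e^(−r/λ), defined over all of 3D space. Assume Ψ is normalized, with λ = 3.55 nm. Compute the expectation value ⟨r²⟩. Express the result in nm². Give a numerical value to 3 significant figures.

By definition ⟨r²⟩ = ∫ r^2 |Ψ(r)|² 4πr² dr.
Evaluating both integrals, ⟨r²⟩ = 3·λ^2.
Putting λ = 3.55 gives 37.81.

⟨r^2⟩ ≈ 37.8 nm^2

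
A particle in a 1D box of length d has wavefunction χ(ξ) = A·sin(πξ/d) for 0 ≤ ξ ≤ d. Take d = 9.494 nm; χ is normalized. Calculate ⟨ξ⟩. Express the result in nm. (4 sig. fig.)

⟨ξ⟩ ≈ 4.747 nm

By definition ⟨ξ⟩ = ∫ ξ |χ(ξ)|² dξ.
Using sin²θ = (1 − cos 2θ)/2, evaluating both integrals, ⟨ξ⟩ = d/2.
Putting d = 9.494 gives 4.7470.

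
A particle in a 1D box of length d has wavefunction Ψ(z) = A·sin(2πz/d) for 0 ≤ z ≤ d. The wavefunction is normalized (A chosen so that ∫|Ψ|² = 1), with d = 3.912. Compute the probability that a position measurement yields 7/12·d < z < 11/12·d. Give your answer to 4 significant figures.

P = ∫_{7/12·d}^{11/12·d} |Ψ(z)|² dz.
With A² fixed by ∫|Ψ|² = 1, i.e. A² = (d/2)^(−1), substitute and integrate.
Let u = z/d; then A² and the length scale cancel, so P = ∫_{7/12}^{11/12} sin(2·π·u)^2 du ÷ ∫_{0}^{1} sin(2·π·u)^2 du.
An antiderivative of sin(2·π·u)^2 is u/2 - sin(4·π·u)/(8·π); evaluating from 7/12 to 11/12 gives √(3)/(8·π) + 1/6, while the full integral is 1/2.
This works out to P = (√(3)/4 + π/3)/π.

P ≈ 0.4712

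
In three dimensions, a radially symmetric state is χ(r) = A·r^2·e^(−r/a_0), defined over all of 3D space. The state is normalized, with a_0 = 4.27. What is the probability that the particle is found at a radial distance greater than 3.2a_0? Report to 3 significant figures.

P ≈ 0.542

P = ∫ |χ|² 4πr² dr over r > 3.2a_0.
A² is fixed by ∫₀^∞ 4πr²|χ|² dr = 1, i.e. A² = (45·π·a_0^7/2)^(−1).
In terms of u = r/a_0 (A², 4π and the length scale all cancel between numerator and denominator), P = [∫_{3.2}^{∞} u^6·e^(-2·u) du] / [∫_{0}^{∞} u^6·e^(-2·u) du].
With ∫ u^6·e^(-2·u) du = -(4·u^6 + 12·u^5 + 30·u^4 + 60·u^3 + 90·u^2 + 90·u + 45)·e^(-2·u)/8 + C, the region integral is ≈ 3.0506 and the full one is 45/8.
This evaluates to P = 0.5423.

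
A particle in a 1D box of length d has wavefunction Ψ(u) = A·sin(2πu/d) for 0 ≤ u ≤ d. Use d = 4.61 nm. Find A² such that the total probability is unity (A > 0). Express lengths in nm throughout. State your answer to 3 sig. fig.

A^2 ≈ 0.434 nm^(-1)

The normalization condition is ∫|Ψ|² du = 1 from 0 to d.
With Ψ = A·sin(2πu/d), the integral evaluates to A²·[d/2].
Hence A² = 1/[d/2].
Plugging in d = 4.61 yields A = 0.6587.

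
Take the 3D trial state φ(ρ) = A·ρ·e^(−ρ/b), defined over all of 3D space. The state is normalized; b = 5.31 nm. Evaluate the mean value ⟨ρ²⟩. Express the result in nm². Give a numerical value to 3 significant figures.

⟨ρ^2⟩ ≈ 211 nm^2

The expectation value is the |φ|²-weighted average of ρ^2: ∫ ρ^2|φ|² 4πρ² dρ.
Since the A² factors cancel between numerator and denominator, ⟨ρ²⟩ = 15·b^2/2.
Putting b = 5.31 gives 211.5.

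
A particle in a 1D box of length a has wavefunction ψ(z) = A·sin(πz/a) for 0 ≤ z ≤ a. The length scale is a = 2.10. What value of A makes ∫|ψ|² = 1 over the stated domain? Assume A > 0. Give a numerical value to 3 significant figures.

A ≈ 0.976

The normalization condition is ∫|ψ|² dz = 1 from 0 to a.
With ∫₀^a sin²(nπz/a) dz = a/2, carrying out the integral gives A² · a/2.
Hence A² = 1/[a/2].
Substituting a = 2.10 gives A² = 0.9524, so A = 0.9759.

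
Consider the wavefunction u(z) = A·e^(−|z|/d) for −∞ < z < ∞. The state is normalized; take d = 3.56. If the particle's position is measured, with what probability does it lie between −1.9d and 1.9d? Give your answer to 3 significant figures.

P ≈ 0.978

The probability is P = ∫ |u|² dz over [−1.9d, 1.9d].
Since A² = 1/(d), this is the region integral divided by the full normalization integral.
By symmetry take twice the z ≥ 0 contribution in numerator and denominator; the 2's cancel. In terms of t = z/d (A² and the length scale cancel between numerator and denominator), P = [∫_{0}^{1.9} e^(-2·t) dt] / [∫_{0}^{∞} e^(-2·t) dt].
Using ∫ e^(-2·t) dt = -e^(-2·t)/2, the numerator is 1/2 - e^(-19/5)/2 and the denominator is 1/2.
Evaluating gives P = 0.9776.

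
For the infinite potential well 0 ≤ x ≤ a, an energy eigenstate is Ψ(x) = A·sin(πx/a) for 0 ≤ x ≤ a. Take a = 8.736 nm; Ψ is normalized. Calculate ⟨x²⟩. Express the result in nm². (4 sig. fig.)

The expectation value is the |Ψ|²-weighted average of x^2: ∫ x^2|Ψ|² dx.
Evaluating both integrals, ⟨x²⟩ = -a^2/(2·π^2) + a^2/3.
With a = 8.736, ⟨x^2⟩ = 21.573.

⟨x^2⟩ ≈ 21.57 nm^2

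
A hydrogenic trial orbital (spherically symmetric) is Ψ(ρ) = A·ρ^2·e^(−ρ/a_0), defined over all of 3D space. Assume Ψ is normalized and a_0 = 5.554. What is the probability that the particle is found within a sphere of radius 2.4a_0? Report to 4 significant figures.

P ≈ 0.2092

With dV = 4πρ²dρ, the probability is ∫|Ψ|² dV over ρ ≤ 2.4a_0.
A² is fixed by ∫₀^∞ 4πρ²|Ψ|² dρ = 1, i.e. A² = (45·π·a_0^7/2)^(−1).
Let u = ρ/a_0; then A², 4π and the length scale all cancel, so P = ∫_{0}^{2.4} u^6·e^(-2·u) du ÷ ∫_{0}^{∞} u^6·e^(-2·u) du.
Using ∫ u^6·e^(-2·u) du = -(4·u^6 + 12·u^5 + 30·u^4 + 60·u^3 + 90·u^2 + 90·u + 45)·e^(-2·u)/8, the numerator is ≈ 1.17672 and the denominator is 45/8.
The region integral divided by the full integral gives P = 0.20920.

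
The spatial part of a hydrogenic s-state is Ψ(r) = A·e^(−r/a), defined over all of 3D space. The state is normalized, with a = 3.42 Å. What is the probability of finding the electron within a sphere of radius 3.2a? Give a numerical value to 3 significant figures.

With dV = 4πr²dr, the probability is ∫|Ψ|² dV over r ≤ 3.2a.
Normalization gives A² = 1/(π·a^3).
Substituting u = r/a, A², 4π and the length scale all cancel in the ratio: P = ∫_{0}^{3.2} u^2·e^(-2·u) du / ∫_{0}^{∞} u^2·e^(-2·u) du.
With ∫ u^2·e^(-2·u) du = -(2·u^2 + 2·u + 1)·e^(-2·u)/4 + C, the region integral is 1/4 - 697·e^(-32/5)/100 and the full one is 1/4.
This evaluates to P = 0.9537.

P ≈ 0.954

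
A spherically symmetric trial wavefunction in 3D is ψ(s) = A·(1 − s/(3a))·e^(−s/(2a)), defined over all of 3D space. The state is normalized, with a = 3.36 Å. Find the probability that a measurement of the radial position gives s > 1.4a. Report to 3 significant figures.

P ≈ 0.766

With dV = 4πs²ds, the probability is ∫|ψ|² dV over s > 1.4a.
The full normalization integral is A²·[8·π·a^3/3] = 1, fixing A².
Let u = s/a; then A², 4π and the length scale all cancel, so P = ∫_{1.4}^{∞} u^2·(1 - u/3)^2·e^(-u) du ÷ ∫_{0}^{∞} u^2·(1 - u/3)^2·e^(-u) du.
Using ∫ u^2·(1 - u/3)^2·e^(-u) du = (-u^4 + 2·u^3 - 3·u^2 - 6·u - 6)·e^(-u)/9, the numerator is 1294·e^(-7/5)/625 and the denominator is 2/3.
Taking the ratio yields P = 0.7658.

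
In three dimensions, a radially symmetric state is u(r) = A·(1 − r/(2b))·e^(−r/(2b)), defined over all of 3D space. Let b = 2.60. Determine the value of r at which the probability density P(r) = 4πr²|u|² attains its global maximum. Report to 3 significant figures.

r ≈ 13.6

Set d/dr [P(r) = 4πr²|u|²] = 0 and solve for r > 0.
This gives r = b·(√(5) + 3).
With b = 2.60, the most probable radial distance is 13.61.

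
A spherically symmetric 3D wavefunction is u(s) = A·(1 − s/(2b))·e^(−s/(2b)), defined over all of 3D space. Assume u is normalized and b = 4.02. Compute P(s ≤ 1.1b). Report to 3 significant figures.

P ≈ 0.0387

P = ∫ |u|² 4πs² ds over s ≤ 1.1b.
Normalization gives A² = 1/(8·π·b^3).
Let t = s/b; then A², 4π and the length scale all cancel, so P = ∫_{0}^{1.1} t^2·(1 - t/2)^2·e^(-t) dt ÷ ∫_{0}^{∞} t^2·(1 - t/2)^2·e^(-t) dt.
An antiderivative of t^2·(1 - t/2)^2·e^(-t) is -(t^4/4 + t^2 + 2·t + 2)·e^(-t); evaluating from 0 to 1.1 gives ≈ 0.077328, while the full integral is 2.
The region integral divided by the full integral gives P = 0.03866.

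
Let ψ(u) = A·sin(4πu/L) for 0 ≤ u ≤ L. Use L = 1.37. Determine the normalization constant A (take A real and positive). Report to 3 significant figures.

A ≈ 1.21

Require ∫ |ψ|² du = 1 over the whole domain.
With ∫₀^L sin²(nπu/L) du = L/2, carrying out the integral gives A² · L/2.
Hence A² = 1/[L/2].
With L = 1.37: A² = 1.460 and A = 1.208.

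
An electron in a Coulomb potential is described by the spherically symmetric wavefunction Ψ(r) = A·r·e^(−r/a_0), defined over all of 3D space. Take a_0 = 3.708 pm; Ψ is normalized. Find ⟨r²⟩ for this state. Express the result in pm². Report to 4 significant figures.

⟨r^2⟩ ≈ 103.1 pm^2

The expectation value is the |Ψ|²-weighted average of r^2: ∫ r^2|Ψ|² 4πr² dr.
Evaluating both integrals, ⟨r²⟩ = 15·a_0^2/2.
With a_0 = 3.708, ⟨r^2⟩ = 103.12.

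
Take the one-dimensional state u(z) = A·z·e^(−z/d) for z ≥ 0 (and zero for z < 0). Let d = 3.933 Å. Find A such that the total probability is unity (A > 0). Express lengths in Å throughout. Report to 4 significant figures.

A ≈ 0.2564 Å^(-3/2)

We need A² ∫|f|² dz = 1, taking the integral from 0 to ∞.
The integral (without the A² prefactor) comes out to d^3/4.
So A² = (d^3/4)^(−1).
Substituting d = 3.933 gives A² = 0.065749, so A = 0.25642.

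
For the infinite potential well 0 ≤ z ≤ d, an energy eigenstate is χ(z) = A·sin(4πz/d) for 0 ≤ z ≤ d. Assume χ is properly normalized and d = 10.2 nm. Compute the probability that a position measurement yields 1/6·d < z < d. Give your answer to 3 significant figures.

|χ|² is the probability density, so P = ∫_{1/6·d}^{d} |χ|² dz.
With A² fixed by ∫|χ|² = 1, i.e. A² = (d/2)^(−1), substitute and integrate.
Let u = z/d; then A² and the length scale cancel, so P = ∫_{1/6}^{1} sin(4·π·u)^2 du ÷ ∫_{0}^{1} sin(4·π·u)^2 du.
Using ∫ sin(4·π·u)^2 du = u/2 - sin(4·π·u)·cos(4·π·u)/(8·π), the numerator is -√(3)/(32·π) + 5/12 and the denominator is 1/2.
The result is P = -√(3)/(16·π) + 5/6.

P ≈ 0.799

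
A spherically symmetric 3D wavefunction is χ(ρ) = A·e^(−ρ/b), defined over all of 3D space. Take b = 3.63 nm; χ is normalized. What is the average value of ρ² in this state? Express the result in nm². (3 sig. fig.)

⟨ρ^2⟩ ≈ 39.5 nm^2

The expectation value is the |χ|²-weighted average of ρ^2: ∫ ρ^2|χ|² 4πρ² dρ.
Using ∫₀^∞ ρⁿ e^(−αρ) dρ = n!/αⁿ⁺¹, since the A² factors cancel between numerator and denominator, ⟨ρ²⟩ = 3·b^2.
With b = 3.63, ⟨ρ^2⟩ = 39.53.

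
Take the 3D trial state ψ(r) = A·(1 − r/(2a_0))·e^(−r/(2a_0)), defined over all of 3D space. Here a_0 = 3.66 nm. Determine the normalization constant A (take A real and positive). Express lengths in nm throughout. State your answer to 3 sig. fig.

A ≈ 0.0285 nm^(-3/2)

The normalization condition is ∫|ψ|² 4πr² dr = 1 from 0 to ∞.
The angular integral contributes 4π, leaving ∫₀^∞ r²|ψ|² dr.
Carrying out the integral gives A² · 8·π·a_0^3.
So A² = (8·π·a_0^3)^(−1).
Substituting a_0 = 3.66 gives A² = 0.0008116, so A = 0.02849.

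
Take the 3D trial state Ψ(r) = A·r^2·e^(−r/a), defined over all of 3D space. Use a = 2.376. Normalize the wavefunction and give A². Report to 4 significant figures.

A^2 ≈ 0.00003309

Require ∫ |Ψ|² 4πr² dr = 1 over the whole domain.
The angular integral contributes 4π, leaving ∫₀^∞ r²|Ψ|² dr.
Recall ∫₀^∞ r^m e^(−r/β) dr = m!·β^(m+1), ∫|Ψ|² 4πr² dr = A²·(45·π·a^7/2).
With a = 2.376: A² = 0.000033093 and A = 0.0057527.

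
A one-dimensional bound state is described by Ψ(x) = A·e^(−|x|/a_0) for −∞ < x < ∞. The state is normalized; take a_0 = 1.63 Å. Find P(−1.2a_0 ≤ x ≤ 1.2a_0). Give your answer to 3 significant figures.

|Ψ|² is the probability density, so P = ∫_{−1.2a_0}^{1.2a_0} |Ψ|² dx.
Since A² = 1/(a_0), this is the region integral divided by the full normalization integral.
By symmetry take twice the x ≥ 0 contribution in numerator and denominator; the 2's cancel. Substituting u = x/a_0, A² and the length scale cancel in the ratio: P = ∫_{0}^{1.2} e^(-2·u) du / ∫_{0}^{∞} e^(-2·u) du.
With ∫ e^(-2·u) du = -e^(-2·u)/2 + C, the region integral is 1/2 - e^(-12/5)/2 and the full one is 1/2.
Evaluating gives P = 0.9093.

P ≈ 0.909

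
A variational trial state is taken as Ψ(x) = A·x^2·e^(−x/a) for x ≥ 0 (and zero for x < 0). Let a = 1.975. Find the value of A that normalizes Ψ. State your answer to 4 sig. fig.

Require ∫ |Ψ|² dx = 1 over the whole domain.
With Ψ = A·x^2·e^(−x/a), the integral evaluates to A²·[3·a^5/4].
Setting this equal to 1 gives A² = 1/(3·a^5/4).
Substituting a = 1.975 gives A² = 0.044371, so A = 0.21065.

A ≈ 0.2106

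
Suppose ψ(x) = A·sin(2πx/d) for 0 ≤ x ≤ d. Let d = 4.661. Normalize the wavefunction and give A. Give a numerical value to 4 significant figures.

A ≈ 0.6551

Normalization requires ∫|ψ|² dx = 1, integrated from 0 to d.
With ∫₀^d sin²(nπx/d) dx = d/2, ∫|ψ|² dx = A²·(d/2).
Setting this equal to 1 gives A² = 1/(d/2).
With d = 4.661: A² = 0.42909 and A = 0.65505.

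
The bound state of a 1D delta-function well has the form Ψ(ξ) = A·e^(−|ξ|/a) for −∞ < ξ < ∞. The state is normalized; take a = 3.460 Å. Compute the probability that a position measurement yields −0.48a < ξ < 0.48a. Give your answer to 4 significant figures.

|Ψ|² is the probability density, so P = ∫_{−0.48a}^{0.48a} |Ψ|² dξ.
With A² fixed by ∫|Ψ|² = 1, i.e. A² = (a)^(−1), substitute and integrate.
By symmetry take twice the ξ ≥ 0 contribution in numerator and denominator; the 2's cancel. In terms of u = ξ/a (A² and the length scale cancel between numerator and denominator), P = [∫_{0}^{0.48} e^(-2·u) du] / [∫_{0}^{∞} e^(-2·u) du].
An antiderivative of e^(-2·u) is -e^(-2·u)/2; evaluating from 0 to 0.48 gives 1/2 - e^(-24/25)/2, while the full integral is 1/2.
Taking the ratio, P = 0.61711.

P ≈ 0.6171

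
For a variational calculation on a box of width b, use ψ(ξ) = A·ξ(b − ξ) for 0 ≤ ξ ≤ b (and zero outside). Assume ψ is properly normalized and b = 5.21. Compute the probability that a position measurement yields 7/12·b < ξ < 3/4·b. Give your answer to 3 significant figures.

|ψ|² is the probability density, so P = ∫_{7/12·b}^{3/4·b} |ψ|² dξ.
Since A² = 1/(b^5/30), this is the region integral divided by the full normalization integral.
In terms of u = ξ/b (A² and the length scale cancel between numerator and denominator), P = [∫_{7/12}^{3/4} u^2·(1 - u)^2 du] / [∫_{0}^{1} u^2·(1 - u)^2 du].
With ∫ u^2·(1 - u)^2 du = u^3·(6·u^2 - 15·u + 10)/30 + C, the region integral is ≈ 0.0081035 and the full one is 1/30.
The result is P = 0.2431.

P ≈ 0.243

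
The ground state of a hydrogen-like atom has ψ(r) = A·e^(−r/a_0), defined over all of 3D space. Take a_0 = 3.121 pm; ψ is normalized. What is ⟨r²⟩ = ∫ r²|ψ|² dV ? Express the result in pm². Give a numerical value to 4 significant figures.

By definition ⟨r²⟩ = ∫ r^2 |ψ(r)|² 4πr² dr.
Since the A² factors cancel between numerator and denominator, ⟨r²⟩ = 3·a_0^2.
With a_0 = 3.121, ⟨r^2⟩ = 29.222.

⟨r^2⟩ ≈ 29.22 pm^2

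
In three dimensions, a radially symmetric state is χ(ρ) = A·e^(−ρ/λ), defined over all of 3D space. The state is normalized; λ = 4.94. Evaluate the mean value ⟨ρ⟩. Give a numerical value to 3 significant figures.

⟨ρ⟩ ≈ 7.41

The expectation value is the |χ|²-weighted average of ρ: ∫ ρ|χ|² 4πρ² dρ.
With ∫₀^∞ ρ^3 e^(−αρ) dρ = 3!/α^4, evaluating both integrals, ⟨ρ⟩ = 3·λ/2.
With λ = 4.94, ⟨ρ⟩ = 7.410.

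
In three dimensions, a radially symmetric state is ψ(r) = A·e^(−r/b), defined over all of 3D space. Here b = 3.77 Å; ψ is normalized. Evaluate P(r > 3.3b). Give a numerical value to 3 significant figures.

P ≈ 0.0400

With dV = 4πr²dr, the probability is ∫|ψ|² dV over r > 3.3b.
The full normalization integral is A²·[π·b^3] = 1, fixing A².
In terms of u = r/b (A², 4π and the length scale all cancel between numerator and denominator), P = [∫_{3.3}^{∞} u^2·e^(-2·u) du] / [∫_{0}^{∞} u^2·e^(-2·u) du].
An antiderivative of u^2·e^(-2·u) is -(2·u^2 + 2·u + 1)·e^(-2·u)/4; evaluating from 3.3 to ∞ gives 1469·e^(-33/5)/200, while the full integral is 1/4.
Taking the ratio yields P = 0.03997.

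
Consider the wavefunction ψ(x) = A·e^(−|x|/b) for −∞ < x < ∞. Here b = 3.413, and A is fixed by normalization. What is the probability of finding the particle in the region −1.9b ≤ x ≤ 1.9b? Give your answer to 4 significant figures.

P ≈ 0.9776

The probability is P = ∫ |ψ|² dx over [−1.9b, 1.9b].
Since A² = 1/(b), this is the region integral divided by the full normalization integral.
By symmetry take twice the x ≥ 0 contribution in numerator and denominator; the 2's cancel. Let u = x/b; then A² and the length scale cancel, so P = ∫_{0}^{1.9} e^(-2·u) du ÷ ∫_{0}^{∞} e^(-2·u) du.
Using ∫ e^(-2·u) du = -e^(-2·u)/2, the numerator is 1/2 - e^(-19/5)/2 and the denominator is 1/2.
This works out to P = 0.97763.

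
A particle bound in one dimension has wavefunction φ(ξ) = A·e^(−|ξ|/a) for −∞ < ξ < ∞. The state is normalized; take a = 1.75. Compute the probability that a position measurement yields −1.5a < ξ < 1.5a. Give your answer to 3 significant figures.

|φ|² is the probability density, so P = ∫_{−1.5a}^{1.5a} |φ|² dξ.
With A² fixed by ∫|φ|² = 1, i.e. A² = (a)^(−1), substitute and integrate.
Both integrals are even about ξ = 0, so only the ξ ≥ 0 halves are needed (the factors of 2 cancel). Substituting u = ξ/a, A² and the length scale cancel in the ratio: P = ∫_{0}^{1.5} e^(-2·u) du / ∫_{0}^{∞} e^(-2·u) du.
An antiderivative of e^(-2·u) is -e^(-2·u)/2; evaluating from 0 to 1.5 gives 1/2 - e^(-3)/2, while the full integral is 1/2.
This works out to P = 0.9502.

P ≈ 0.950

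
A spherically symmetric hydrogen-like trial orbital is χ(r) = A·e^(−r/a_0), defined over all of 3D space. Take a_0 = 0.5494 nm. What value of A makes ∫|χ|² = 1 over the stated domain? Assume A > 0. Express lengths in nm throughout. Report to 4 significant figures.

We need A² ∫|f|² 4πr² dr = 1, taking the integral from 0 to ∞.
(Spherical symmetry: dV = 4πr² dr.)
Carrying out the integral gives A² · π·a_0^3.
So A² = (π·a_0^3)^(−1).
With a_0 = 0.5494: A² = 1.9195 and A = 1.3855.

A ≈ 1.385 nm^(-3/2)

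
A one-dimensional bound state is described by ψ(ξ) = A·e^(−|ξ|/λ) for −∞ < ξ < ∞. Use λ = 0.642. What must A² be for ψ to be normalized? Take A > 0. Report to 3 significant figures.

A^2 ≈ 1.56

We need A² ∫|f|² dξ = 1, taking the integral from −∞ to ∞.
With ψ = A·e^(−|ξ|/λ), the integral evaluates to A²·[λ].
Plugging in λ = 0.642 yields A = 1.248.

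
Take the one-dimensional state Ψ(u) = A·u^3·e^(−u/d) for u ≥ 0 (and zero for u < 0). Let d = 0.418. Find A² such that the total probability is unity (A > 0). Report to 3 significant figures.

We need A² ∫|f|² du = 1, taking the integral from 0 to ∞.
Recall ∫₀^∞ u^m e^(−u/β) du = m!·β^(m+1), the integral (without the A² prefactor) comes out to 45·d^7/8.
Plugging in d = 0.418 yields A = 8.929.

A^2 ≈ 79.7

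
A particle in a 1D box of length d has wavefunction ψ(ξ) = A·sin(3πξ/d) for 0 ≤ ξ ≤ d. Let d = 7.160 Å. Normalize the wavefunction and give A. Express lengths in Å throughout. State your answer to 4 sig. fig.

A ≈ 0.5285 Å^(-1/2)

The normalization condition is ∫|ψ|² dξ = 1 from 0 to d.
With ψ = A·sin(3πξ/d), the integral evaluates to A²·[d/2].
So A² = (d/2)^(−1).
Plugging in d = 7.160 yields A = 0.52852.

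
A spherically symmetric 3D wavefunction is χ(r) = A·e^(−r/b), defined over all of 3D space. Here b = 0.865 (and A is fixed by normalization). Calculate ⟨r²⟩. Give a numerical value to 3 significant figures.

⟨r^2⟩ ≈ 2.24

⟨r²⟩ = ∫ r^2 |χ|² 4πr² dr over the full domain.
Using ∫₀^∞ rⁿ e^(−αr) dr = n!/αⁿ⁺¹, the ratio of the moment integral to the normalization integral gives ⟨r²⟩ = 3·b^2.
With b = 0.865, ⟨r^2⟩ = 2.245.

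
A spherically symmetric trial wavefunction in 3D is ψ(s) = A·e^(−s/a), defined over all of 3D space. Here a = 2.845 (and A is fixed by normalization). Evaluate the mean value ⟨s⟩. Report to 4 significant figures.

⟨s⟩ ≈ 4.268

⟨s⟩ = ∫ s |ψ|² 4πs² ds over the full domain.
Using ∫₀^∞ sⁿ e^(−αs) ds = n!/αⁿ⁺¹, the ratio of the moment integral to the normalization integral gives ⟨s⟩ = 3·a/2.
With a = 2.845, ⟨s⟩ = 4.2675.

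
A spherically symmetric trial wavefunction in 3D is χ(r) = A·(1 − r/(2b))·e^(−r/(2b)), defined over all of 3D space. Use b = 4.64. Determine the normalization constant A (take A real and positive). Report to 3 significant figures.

We need A² ∫|f|² 4πr² dr = 1, taking the integral from 0 to ∞.
With χ = A·(1 − r/(2b))·e^(−r/(2b)), the integral evaluates to A²·[8·π·b^3].
So A² = (8·π·b^3)^(−1).
Substituting b = 4.64 gives A² = 0.0003983, so A = 0.01996.

A ≈ 0.0200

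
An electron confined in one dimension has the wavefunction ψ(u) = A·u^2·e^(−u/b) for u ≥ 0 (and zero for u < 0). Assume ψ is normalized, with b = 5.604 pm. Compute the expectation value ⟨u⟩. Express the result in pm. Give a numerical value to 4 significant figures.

⟨u⟩ ≈ 14.01 pm

By definition ⟨u⟩ = ∫ u |ψ(u)|² du.
Using ∫₀^∞ uⁿ e^(−αu) du = n!/αⁿ⁺¹, since the A² factors cancel between numerator and denominator, ⟨u⟩ = 5·b/2.
Putting b = 5.604 gives 14.010.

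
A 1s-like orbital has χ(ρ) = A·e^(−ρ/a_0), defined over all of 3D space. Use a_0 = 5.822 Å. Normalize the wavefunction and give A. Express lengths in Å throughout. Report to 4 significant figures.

A ≈ 0.04016 Å^(-3/2)

We need A² ∫|f|² 4πρ² dρ = 1, taking the integral from 0 to ∞.
In 3D with spherical symmetry the volume element is 4πρ² dρ.
Carrying out the integral gives A² · π·a_0^3.
Plugging in a_0 = 5.822 yields A = 0.040162.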